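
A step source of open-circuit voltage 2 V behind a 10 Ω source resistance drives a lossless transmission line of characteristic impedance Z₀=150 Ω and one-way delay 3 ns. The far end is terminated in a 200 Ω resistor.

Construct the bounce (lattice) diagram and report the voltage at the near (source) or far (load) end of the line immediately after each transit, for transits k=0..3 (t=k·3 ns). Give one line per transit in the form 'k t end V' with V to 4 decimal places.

0 0 source 1.8750
1 3 load 2.1429
2 6 source 1.9085
3 9 load 1.8750

Γ_L=0.142857, Γ_S=-0.875000; launch V₁=2·150/160=1.875000
k=0 src: V=1.8750
k=1 load: inc=1.875000, refl=1.875000·0.142857=0.2679; V=0.000000+1.875000+0.267857=2.1429
k=2 src: inc=0.267857, refl=0.267857·-0.875000=-0.2344; V=1.875000+0.267857+-0.234375=1.9085
k=3 load: inc=-0.234375, refl=-0.234375·0.142857=-0.0335; V=2.142857+-0.234375+-0.033482=1.8750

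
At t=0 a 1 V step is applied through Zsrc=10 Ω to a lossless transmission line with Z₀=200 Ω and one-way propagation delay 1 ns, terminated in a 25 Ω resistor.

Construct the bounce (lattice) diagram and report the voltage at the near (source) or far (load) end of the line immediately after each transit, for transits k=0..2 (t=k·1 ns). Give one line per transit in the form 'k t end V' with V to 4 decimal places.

Γ_L=-0.777778, Γ_S=-0.904762; launch V₁=1·200/210=0.952381
k=0 src: V=0.9524
k=1 load: inc=0.952381, refl=0.952381·-0.777778=-0.7407; V=0.000000+0.952381+-0.740741=0.2116
k=2 src: inc=-0.740741, refl=-0.740741·-0.904762=0.6702; V=0.952381+-0.740741+0.670194=0.8818

0 0 source 0.9524
1 1 load 0.2116
2 2 source 0.8818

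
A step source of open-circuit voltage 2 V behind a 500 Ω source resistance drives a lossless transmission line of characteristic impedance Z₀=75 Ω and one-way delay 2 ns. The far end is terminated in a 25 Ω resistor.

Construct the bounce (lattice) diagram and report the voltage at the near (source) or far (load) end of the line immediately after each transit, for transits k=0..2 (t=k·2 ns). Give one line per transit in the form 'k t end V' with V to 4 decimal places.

Γ_L=-0.500000, Γ_S=0.739130; launch V₁=2·75/575=0.260870
k=0 src: V=0.2609
k=1 load: inc=0.260870, refl=0.260870·-0.500000=-0.1304; V=0.000000+0.260870+-0.130435=0.1304
k=2 src: inc=-0.130435, refl=-0.130435·0.739130=-0.0964; V=0.260870+-0.130435+-0.096408=0.0340

0 0 source 0.2609
1 2 load 0.1304
2 4 source 0.0340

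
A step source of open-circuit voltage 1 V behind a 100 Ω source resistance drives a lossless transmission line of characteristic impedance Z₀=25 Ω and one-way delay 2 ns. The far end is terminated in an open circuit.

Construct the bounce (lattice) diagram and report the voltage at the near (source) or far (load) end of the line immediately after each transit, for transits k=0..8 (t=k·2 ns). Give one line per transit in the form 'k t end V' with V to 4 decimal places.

Γ_L=1.000000, Γ_S=0.600000; launch V₁=1·25/125=0.200000
k=0 src: V=0.2000
k=1 load: inc=0.200000, refl=0.200000·1.000000=0.2000; V=0.000000+0.200000+0.200000=0.4000
k=2 src: inc=0.200000, refl=0.200000·0.600000=0.1200; V=0.200000+0.200000+0.120000=0.5200
k=3 load: inc=0.120000, refl=0.120000·1.000000=0.1200; V=0.400000+0.120000+0.120000=0.6400
k=4 src: inc=0.120000, refl=0.120000·0.600000=0.0720; V=0.520000+0.120000+0.072000=0.7120
k=5 load: inc=0.072000, refl=0.072000·1.000000=0.0720; V=0.640000+0.072000+0.072000=0.7840
k=6 src: inc=0.072000, refl=0.072000·0.600000=0.0432; V=0.712000+0.072000+0.043200=0.8272
k=7 load: inc=0.043200, refl=0.043200·1.000000=0.0432; V=0.784000+0.043200+0.043200=0.8704
k=8 src: inc=0.043200, refl=0.043200·0.600000=0.0259; V=0.827200+0.043200+0.025920=0.8963

0 0 source 0.2000
1 2 load 0.4000
2 4 source 0.5200
3 6 load 0.6400
4 8 source 0.7120
5 10 load 0.7840
6 12 source 0.8272
7 14 load 0.8704
8 16 source 0.8963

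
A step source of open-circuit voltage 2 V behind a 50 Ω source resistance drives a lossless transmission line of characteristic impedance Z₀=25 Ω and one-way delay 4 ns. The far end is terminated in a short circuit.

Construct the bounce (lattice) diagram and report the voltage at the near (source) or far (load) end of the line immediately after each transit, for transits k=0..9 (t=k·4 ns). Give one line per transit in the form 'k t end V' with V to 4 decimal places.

Γ_L=-1.000000, Γ_S=0.333333; launch V₁=2·25/75=0.666667
k=0 src: V=0.6667
k=1 load: inc=0.666667, refl=0.666667·-1.000000=-0.6667; V=0.000000+0.666667+-0.666667=0.0000
k=2 src: inc=-0.666667, refl=-0.666667·0.333333=-0.2222; V=0.666667+-0.666667+-0.222222=-0.2222
k=3 load: inc=-0.222222, refl=-0.222222·-1.000000=0.2222; V=0.000000+-0.222222+0.222222=0.0000
k=4 src: inc=0.222222, refl=0.222222·0.333333=0.0741; V=-0.222222+0.222222+0.074074=0.0741
k=5 load: inc=0.074074, refl=0.074074·-1.000000=-0.0741; V=0.000000+0.074074+-0.074074=0.0000
k=6 src: inc=-0.074074, refl=-0.074074·0.333333=-0.0247; V=0.074074+-0.074074+-0.024691=-0.0247
k=7 load: inc=-0.024691, refl=-0.024691·-1.000000=0.0247; V=0.000000+-0.024691+0.024691=0.0000
k=8 src: inc=0.024691, refl=0.024691·0.333333=0.0082; V=-0.024691+0.024691+0.008230=0.0082
k=9 load: inc=0.008230, refl=0.008230·-1.000000=-0.0082; V=0.000000+0.008230+-0.008230=0.0000

0 0 source 0.6667
1 4 load 0.0000
2 8 source -0.2222
3 12 load 0.0000
4 16 source 0.0741
5 20 load 0.0000
6 24 source -0.0247
7 28 load 0.0000
8 32 source 0.0082
9 36 load 0.0000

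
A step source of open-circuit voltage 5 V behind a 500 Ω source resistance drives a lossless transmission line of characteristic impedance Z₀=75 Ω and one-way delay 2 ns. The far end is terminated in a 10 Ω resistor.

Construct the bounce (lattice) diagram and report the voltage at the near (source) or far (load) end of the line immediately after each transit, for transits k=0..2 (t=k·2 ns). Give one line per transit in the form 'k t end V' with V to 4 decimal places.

0 0 source 0.6522
1 2 load 0.1535
2 4 source -0.2152

Γ_L=-0.764706, Γ_S=0.739130; launch V₁=5·75/575=0.652174
k=0 src: V=0.6522
k=1 load: inc=0.652174, refl=0.652174·-0.764706=-0.4987; V=0.000000+0.652174+-0.498721=0.1535
k=2 src: inc=-0.498721, refl=-0.498721·0.739130=-0.3686; V=0.652174+-0.498721+-0.368620=-0.2152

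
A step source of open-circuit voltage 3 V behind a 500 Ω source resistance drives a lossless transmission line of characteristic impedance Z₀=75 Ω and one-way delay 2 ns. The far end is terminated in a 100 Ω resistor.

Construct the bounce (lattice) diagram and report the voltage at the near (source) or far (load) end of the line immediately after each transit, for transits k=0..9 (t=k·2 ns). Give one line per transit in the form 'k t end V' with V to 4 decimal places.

Γ_L=0.142857, Γ_S=0.739130; launch V₁=3·75/575=0.391304
k=0 src: V=0.3913
k=1 load: inc=0.391304, refl=0.391304·0.142857=0.0559; V=0.000000+0.391304+0.055901=0.4472
k=2 src: inc=0.055901, refl=0.055901·0.739130=0.0413; V=0.391304+0.055901+0.041318=0.4885
k=3 load: inc=0.041318, refl=0.041318·0.142857=0.0059; V=0.447205+0.041318+0.005903=0.4944
k=4 src: inc=0.005903, refl=0.005903·0.739130=0.0044; V=0.488523+0.005903+0.004363=0.4988
k=5 load: inc=0.004363, refl=0.004363·0.142857=0.0006; V=0.494425+0.004363+0.000623=0.4994
k=6 src: inc=0.000623, refl=0.000623·0.739130=0.0005; V=0.498788+0.000623+0.000461=0.4999
k=7 load: inc=0.000461, refl=0.000461·0.142857=0.0001; V=0.499411+0.000461+0.000066=0.4999
k=8 src: inc=0.000066, refl=0.000066·0.739130=0.0000; V=0.499872+0.000066+0.000049=0.5000
k=9 load: inc=0.000049, refl=0.000049·0.142857=0.0000; V=0.499938+0.000049+0.000007=0.5000

0 0 source 0.3913
1 2 load 0.4472
2 4 source 0.4885
3 6 load 0.4944
4 8 source 0.4988
5 10 load 0.4994
6 12 source 0.4999
7 14 load 0.4999
8 16 source 0.5000
9 18 load 0.5000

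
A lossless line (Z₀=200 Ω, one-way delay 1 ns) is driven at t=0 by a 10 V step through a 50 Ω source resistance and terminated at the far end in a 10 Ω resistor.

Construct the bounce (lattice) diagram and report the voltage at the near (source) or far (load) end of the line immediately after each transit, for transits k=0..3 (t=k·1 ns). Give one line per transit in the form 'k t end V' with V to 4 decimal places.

Γ_L=-0.904762, Γ_S=-0.600000; launch V₁=10·200/250=8.000000
k=0 src: V=8.0000
k=1 load: inc=8.000000, refl=8.000000·-0.904762=-7.2381; V=0.000000+8.000000+-7.238095=0.7619
k=2 src: inc=-7.238095, refl=-7.238095·-0.600000=4.3429; V=8.000000+-7.238095+4.342857=5.1048
k=3 load: inc=4.342857, refl=4.342857·-0.904762=-3.9293; V=0.761905+4.342857+-3.929252=1.1755

0 0 source 8.0000
1 1 load 0.7619
2 2 source 5.1048
3 3 load 1.1755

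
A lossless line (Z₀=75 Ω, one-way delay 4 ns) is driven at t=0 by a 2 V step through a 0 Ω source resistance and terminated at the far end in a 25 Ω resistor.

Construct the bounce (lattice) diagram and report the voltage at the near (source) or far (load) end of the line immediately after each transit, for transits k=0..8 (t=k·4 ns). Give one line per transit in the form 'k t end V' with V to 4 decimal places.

Γ_L=-0.500000, Γ_S=-1.000000; launch V₁=2·75/75=2.000000
k=0 src: V=2.0000
k=1 load: inc=2.000000, refl=2.000000·-0.500000=-1.0000; V=0.000000+2.000000+-1.000000=1.0000
k=2 src: inc=-1.000000, refl=-1.000000·-1.000000=1.0000; V=2.000000+-1.000000+1.000000=2.0000
k=3 load: inc=1.000000, refl=1.000000·-0.500000=-0.5000; V=1.000000+1.000000+-0.500000=1.5000
k=4 src: inc=-0.500000, refl=-0.500000·-1.000000=0.5000; V=2.000000+-0.500000+0.500000=2.0000
k=5 load: inc=0.500000, refl=0.500000·-0.500000=-0.2500; V=1.500000+0.500000+-0.250000=1.7500
k=6 src: inc=-0.250000, refl=-0.250000·-1.000000=0.2500; V=2.000000+-0.250000+0.250000=2.0000
k=7 load: inc=0.250000, refl=0.250000·-0.500000=-0.1250; V=1.750000+0.250000+-0.125000=1.8750
k=8 src: inc=-0.125000, refl=-0.125000·-1.000000=0.1250; V=2.000000+-0.125000+0.125000=2.0000

0 0 source 2.0000
1 4 load 1.0000
2 8 source 2.0000
3 12 load 1.5000
4 16 source 2.0000
5 20 load 1.7500
6 24 source 2.0000
7 28 load 1.8750
8 32 source 2.0000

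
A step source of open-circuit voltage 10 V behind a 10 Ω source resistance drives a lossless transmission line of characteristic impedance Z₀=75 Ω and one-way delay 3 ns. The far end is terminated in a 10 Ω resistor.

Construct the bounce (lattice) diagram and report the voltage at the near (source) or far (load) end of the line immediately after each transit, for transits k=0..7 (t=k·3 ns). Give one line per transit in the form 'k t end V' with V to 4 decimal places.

0 0 source 8.8235
1 3 load 2.0761
2 6 source 7.2359
3 9 load 3.2902
4 12 source 6.3075
5 15 load 4.0001
6 18 source 5.7646
7 21 load 4.4153

Γ_L=-0.764706, Γ_S=-0.764706; launch V₁=10·75/85=8.823529
k=0 src: V=8.8235
k=1 load: inc=8.823529, refl=8.823529·-0.764706=-6.7474; V=0.000000+8.823529+-6.747405=2.0761
k=2 src: inc=-6.747405, refl=-6.747405·-0.764706=5.1598; V=8.823529+-6.747405+5.159780=7.2359
k=3 load: inc=5.159780, refl=5.159780·-0.764706=-3.9457; V=2.076125+5.159780+-3.945714=3.2902
k=4 src: inc=-3.945714, refl=-3.945714·-0.764706=3.0173; V=7.235905+-3.945714+3.017311=6.3075
k=5 load: inc=3.017311, refl=3.017311·-0.764706=-2.3074; V=3.290190+3.017311+-2.307355=4.0001
k=6 src: inc=-2.307355, refl=-2.307355·-0.764706=1.7644; V=6.307501+-2.307355+1.764448=5.7646
k=7 load: inc=1.764448, refl=1.764448·-0.764706=-1.3493; V=4.000146+1.764448+-1.349284=4.4153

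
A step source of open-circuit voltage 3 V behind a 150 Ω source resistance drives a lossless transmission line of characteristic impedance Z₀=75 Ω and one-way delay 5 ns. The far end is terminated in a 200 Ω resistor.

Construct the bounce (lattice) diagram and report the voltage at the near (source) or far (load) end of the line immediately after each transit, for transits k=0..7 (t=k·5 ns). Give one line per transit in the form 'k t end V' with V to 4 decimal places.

0 0 source 1.0000
1 5 load 1.4545
2 10 source 1.6061
3 15 load 1.6749
4 20 source 1.6979
5 25 load 1.7083
6 30 source 1.7118
7 35 load 1.7134

Γ_L=0.454545, Γ_S=0.333333; launch V₁=3·75/225=1.000000
k=0 src: V=1.0000
k=1 load: inc=1.000000, refl=1.000000·0.454545=0.4545; V=0.000000+1.000000+0.454545=1.4545
k=2 src: inc=0.454545, refl=0.454545·0.333333=0.1515; V=1.000000+0.454545+0.151515=1.6061
k=3 load: inc=0.151515, refl=0.151515·0.454545=0.0689; V=1.454545+0.151515+0.068871=1.6749
k=4 src: inc=0.068871, refl=0.068871·0.333333=0.0230; V=1.606061+0.068871+0.022957=1.6979
k=5 load: inc=0.022957, refl=0.022957·0.454545=0.0104; V=1.674931+0.022957+0.010435=1.7083
k=6 src: inc=0.010435, refl=0.010435·0.333333=0.0035; V=1.697888+0.010435+0.003478=1.7118
k=7 load: inc=0.003478, refl=0.003478·0.454545=0.0016; V=1.708323+0.003478+0.001581=1.7134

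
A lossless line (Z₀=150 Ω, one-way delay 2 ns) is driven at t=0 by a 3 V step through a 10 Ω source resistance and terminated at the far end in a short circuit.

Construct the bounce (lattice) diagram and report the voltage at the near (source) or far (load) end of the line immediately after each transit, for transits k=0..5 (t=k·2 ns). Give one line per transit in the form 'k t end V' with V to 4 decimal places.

Γ_L=-1.000000, Γ_S=-0.875000; launch V₁=3·150/160=2.812500
k=0 src: V=2.8125
k=1 load: inc=2.812500, refl=2.812500·-1.000000=-2.8125; V=0.000000+2.812500+-2.812500=0.0000
k=2 src: inc=-2.812500, refl=-2.812500·-0.875000=2.4609; V=2.812500+-2.812500+2.460938=2.4609
k=3 load: inc=2.460938, refl=2.460938·-1.000000=-2.4609; V=0.000000+2.460938+-2.460938=0.0000
k=4 src: inc=-2.460938, refl=-2.460938·-0.875000=2.1533; V=2.460938+-2.460938+2.153320=2.1533
k=5 load: inc=2.153320, refl=2.153320·-1.000000=-2.1533; V=0.000000+2.153320+-2.153320=0.0000

0 0 source 2.8125
1 2 load 0.0000
2 4 source 2.4609
3 6 load 0.0000
4 8 source 2.1533
5 10 load 0.0000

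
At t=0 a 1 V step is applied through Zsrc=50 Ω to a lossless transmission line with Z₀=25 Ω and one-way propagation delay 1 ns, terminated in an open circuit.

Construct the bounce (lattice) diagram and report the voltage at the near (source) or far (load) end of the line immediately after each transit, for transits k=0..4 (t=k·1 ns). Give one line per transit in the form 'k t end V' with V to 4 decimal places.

0 0 source 0.3333
1 1 load 0.6667
2 2 source 0.7778
3 3 load 0.8889
4 4 source 0.9259

Γ_L=1.000000, Γ_S=0.333333; launch V₁=1·25/75=0.333333
k=0 src: V=0.3333
k=1 load: inc=0.333333, refl=0.333333·1.000000=0.3333; V=0.000000+0.333333+0.333333=0.6667
k=2 src: inc=0.333333, refl=0.333333·0.333333=0.1111; V=0.333333+0.333333+0.111111=0.7778
k=3 load: inc=0.111111, refl=0.111111·1.000000=0.1111; V=0.666667+0.111111+0.111111=0.8889
k=4 src: inc=0.111111, refl=0.111111·0.333333=0.0370; V=0.777778+0.111111+0.037037=0.9259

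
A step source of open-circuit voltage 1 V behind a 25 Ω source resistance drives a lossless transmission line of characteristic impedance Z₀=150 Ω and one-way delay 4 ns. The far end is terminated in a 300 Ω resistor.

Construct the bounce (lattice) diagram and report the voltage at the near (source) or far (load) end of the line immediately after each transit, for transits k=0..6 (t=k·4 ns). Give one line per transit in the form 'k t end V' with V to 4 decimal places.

Γ_L=0.333333, Γ_S=-0.714286; launch V₁=1·150/175=0.857143
k=0 src: V=0.8571
k=1 load: inc=0.857143, refl=0.857143·0.333333=0.2857; V=0.000000+0.857143+0.285714=1.1429
k=2 src: inc=0.285714, refl=0.285714·-0.714286=-0.2041; V=0.857143+0.285714+-0.204082=0.9388
k=3 load: inc=-0.204082, refl=-0.204082·0.333333=-0.0680; V=1.142857+-0.204082+-0.068027=0.8707
k=4 src: inc=-0.068027, refl=-0.068027·-0.714286=0.0486; V=0.938776+-0.068027+0.048591=0.9193
k=5 load: inc=0.048591, refl=0.048591·0.333333=0.0162; V=0.870748+0.048591+0.016197=0.9355
k=6 src: inc=0.016197, refl=0.016197·-0.714286=-0.0116; V=0.919339+0.016197+-0.011569=0.9240

0 0 source 0.8571
1 4 load 1.1429
2 8 source 0.9388
3 12 load 0.8707
4 16 source 0.9193
5 20 load 0.9355
6 24 source 0.9240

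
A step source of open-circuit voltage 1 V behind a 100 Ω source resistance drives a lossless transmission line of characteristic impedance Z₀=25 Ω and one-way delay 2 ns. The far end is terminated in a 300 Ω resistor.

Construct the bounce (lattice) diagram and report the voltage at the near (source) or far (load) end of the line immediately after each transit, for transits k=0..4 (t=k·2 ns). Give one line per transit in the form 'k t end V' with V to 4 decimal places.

0 0 source 0.2000
1 2 load 0.3692
2 4 source 0.4708
3 6 load 0.5567
4 8 source 0.6082

Γ_L=0.846154, Γ_S=0.600000; launch V₁=1·25/125=0.200000
k=0 src: V=0.2000
k=1 load: inc=0.200000, refl=0.200000·0.846154=0.1692; V=0.000000+0.200000+0.169231=0.3692
k=2 src: inc=0.169231, refl=0.169231·0.600000=0.1015; V=0.200000+0.169231+0.101538=0.4708
k=3 load: inc=0.101538, refl=0.101538·0.846154=0.0859; V=0.369231+0.101538+0.085917=0.5567
k=4 src: inc=0.085917, refl=0.085917·0.600000=0.0516; V=0.470769+0.085917+0.051550=0.6082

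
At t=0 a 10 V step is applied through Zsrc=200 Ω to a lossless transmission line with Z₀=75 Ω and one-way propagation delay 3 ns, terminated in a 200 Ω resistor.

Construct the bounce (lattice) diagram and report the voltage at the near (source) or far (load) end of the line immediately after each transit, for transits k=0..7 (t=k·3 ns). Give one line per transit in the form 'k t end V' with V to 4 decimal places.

Γ_L=0.454545, Γ_S=0.454545; launch V₁=10·75/275=2.727273
k=0 src: V=2.7273
k=1 load: inc=2.727273, refl=2.727273·0.454545=1.2397; V=0.000000+2.727273+1.239669=3.9669
k=2 src: inc=1.239669, refl=1.239669·0.454545=0.5635; V=2.727273+1.239669+0.563486=4.5304
k=3 load: inc=0.563486, refl=0.563486·0.454545=0.2561; V=3.966942+0.563486+0.256130=4.7866
k=4 src: inc=0.256130, refl=0.256130·0.454545=0.1164; V=4.530428+0.256130+0.116423=4.9030
k=5 load: inc=0.116423, refl=0.116423·0.454545=0.0529; V=4.786558+0.116423+0.052919=4.9559
k=6 src: inc=0.052919, refl=0.052919·0.454545=0.0241; V=4.902981+0.052919+0.024054=4.9800
k=7 load: inc=0.024054, refl=0.024054·0.454545=0.0109; V=4.955900+0.024054+0.010934=4.9909

0 0 source 2.7273
1 3 load 3.9669
2 6 source 4.5304
3 9 load 4.7866
4 12 source 4.9030
5 15 load 4.9559
6 18 source 4.9800
7 21 load 4.9909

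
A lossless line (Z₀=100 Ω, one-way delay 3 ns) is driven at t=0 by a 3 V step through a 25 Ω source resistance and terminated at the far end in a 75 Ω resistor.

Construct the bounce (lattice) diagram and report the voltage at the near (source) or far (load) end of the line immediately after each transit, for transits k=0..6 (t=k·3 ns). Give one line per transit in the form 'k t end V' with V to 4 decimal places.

0 0 source 2.4000
1 3 load 2.0571
2 6 source 2.2629
3 9 load 2.2335
4 12 source 2.2511
5 15 load 2.2486
6 18 source 2.2501

Γ_L=-0.142857, Γ_S=-0.600000; launch V₁=3·100/125=2.400000
k=0 src: V=2.4000
k=1 load: inc=2.400000, refl=2.400000·-0.142857=-0.3429; V=0.000000+2.400000+-0.342857=2.0571
k=2 src: inc=-0.342857, refl=-0.342857·-0.600000=0.2057; V=2.400000+-0.342857+0.205714=2.2629
k=3 load: inc=0.205714, refl=0.205714·-0.142857=-0.0294; V=2.057143+0.205714+-0.029388=2.2335
k=4 src: inc=-0.029388, refl=-0.029388·-0.600000=0.0176; V=2.262857+-0.029388+0.017633=2.2511
k=5 load: inc=0.017633, refl=0.017633·-0.142857=-0.0025; V=2.233469+0.017633+-0.002519=2.2486
k=6 src: inc=-0.002519, refl=-0.002519·-0.600000=0.0015; V=2.251102+-0.002519+0.001511=2.2501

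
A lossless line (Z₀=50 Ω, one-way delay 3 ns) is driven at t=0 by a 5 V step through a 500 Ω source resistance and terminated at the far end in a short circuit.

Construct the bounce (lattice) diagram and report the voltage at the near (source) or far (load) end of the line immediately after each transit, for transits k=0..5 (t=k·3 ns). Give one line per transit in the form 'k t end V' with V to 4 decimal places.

Γ_L=-1.000000, Γ_S=0.818182; launch V₁=5·50/550=0.454545
k=0 src: V=0.4545
k=1 load: inc=0.454545, refl=0.454545·-1.000000=-0.4545; V=0.000000+0.454545+-0.454545=0.0000
k=2 src: inc=-0.454545, refl=-0.454545·0.818182=-0.3719; V=0.454545+-0.454545+-0.371901=-0.3719
k=3 load: inc=-0.371901, refl=-0.371901·-1.000000=0.3719; V=0.000000+-0.371901+0.371901=0.0000
k=4 src: inc=0.371901, refl=0.371901·0.818182=0.3043; V=-0.371901+0.371901+0.304282=0.3043
k=5 load: inc=0.304282, refl=0.304282·-1.000000=-0.3043; V=0.000000+0.304282+-0.304282=0.0000

0 0 source 0.4545
1 3 load 0.0000
2 6 source -0.3719
3 9 load 0.0000
4 12 source 0.3043
5 15 load 0.0000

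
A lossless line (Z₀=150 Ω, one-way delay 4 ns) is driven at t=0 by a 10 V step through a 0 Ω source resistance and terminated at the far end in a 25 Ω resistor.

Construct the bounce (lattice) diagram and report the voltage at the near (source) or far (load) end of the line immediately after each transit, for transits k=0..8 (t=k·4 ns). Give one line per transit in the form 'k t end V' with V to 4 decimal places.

Γ_L=-0.714286, Γ_S=-1.000000; launch V₁=10·150/150=10.000000
k=0 src: V=10.0000
k=1 load: inc=10.000000, refl=10.000000·-0.714286=-7.1429; V=0.000000+10.000000+-7.142857=2.8571
k=2 src: inc=-7.142857, refl=-7.142857·-1.000000=7.1429; V=10.000000+-7.142857+7.142857=10.0000
k=3 load: inc=7.142857, refl=7.142857·-0.714286=-5.1020; V=2.857143+7.142857+-5.102041=4.8980
k=4 src: inc=-5.102041, refl=-5.102041·-1.000000=5.1020; V=10.000000+-5.102041+5.102041=10.0000
k=5 load: inc=5.102041, refl=5.102041·-0.714286=-3.6443; V=4.897959+5.102041+-3.644315=6.3557
k=6 src: inc=-3.644315, refl=-3.644315·-1.000000=3.6443; V=10.000000+-3.644315+3.644315=10.0000
k=7 load: inc=3.644315, refl=3.644315·-0.714286=-2.6031; V=6.355685+3.644315+-2.603082=7.3969
k=8 src: inc=-2.603082, refl=-2.603082·-1.000000=2.6031; V=10.000000+-2.603082+2.603082=10.0000

0 0 source 10.0000
1 4 load 2.8571
2 8 source 10.0000
3 12 load 4.8980
4 16 source 10.0000
5 20 load 6.3557
6 24 source 10.0000
7 28 load 7.3969
8 32 source 10.0000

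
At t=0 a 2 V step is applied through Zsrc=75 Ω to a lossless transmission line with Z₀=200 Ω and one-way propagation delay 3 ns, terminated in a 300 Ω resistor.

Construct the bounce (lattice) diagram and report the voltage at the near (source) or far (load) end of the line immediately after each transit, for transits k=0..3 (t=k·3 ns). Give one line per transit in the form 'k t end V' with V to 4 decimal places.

Γ_L=0.200000, Γ_S=-0.454545; launch V₁=2·200/275=1.454545
k=0 src: V=1.4545
k=1 load: inc=1.454545, refl=1.454545·0.200000=0.2909; V=0.000000+1.454545+0.290909=1.7455
k=2 src: inc=0.290909, refl=0.290909·-0.454545=-0.1322; V=1.454545+0.290909+-0.132231=1.6132
k=3 load: inc=-0.132231, refl=-0.132231·0.200000=-0.0264; V=1.745455+-0.132231+-0.026446=1.5868

0 0 source 1.4545
1 3 load 1.7455
2 6 source 1.6132
3 9 load 1.5868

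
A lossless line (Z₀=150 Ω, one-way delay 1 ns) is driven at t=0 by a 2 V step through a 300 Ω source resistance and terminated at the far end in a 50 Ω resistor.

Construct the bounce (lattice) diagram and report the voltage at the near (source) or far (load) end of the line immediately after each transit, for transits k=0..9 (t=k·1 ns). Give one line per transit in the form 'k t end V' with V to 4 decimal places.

0 0 source 0.6667
1 1 load 0.3333
2 2 source 0.2222
3 3 load 0.2778
4 4 source 0.2963
5 5 load 0.2870
6 6 source 0.2840
7 7 load 0.2855
8 8 source 0.2860
9 9 load 0.2858

Γ_L=-0.500000, Γ_S=0.333333; launch V₁=2·150/450=0.666667
k=0 src: V=0.6667
k=1 load: inc=0.666667, refl=0.666667·-0.500000=-0.3333; V=0.000000+0.666667+-0.333333=0.3333
k=2 src: inc=-0.333333, refl=-0.333333·0.333333=-0.1111; V=0.666667+-0.333333+-0.111111=0.2222
k=3 load: inc=-0.111111, refl=-0.111111·-0.500000=0.0556; V=0.333333+-0.111111+0.055556=0.2778
k=4 src: inc=0.055556, refl=0.055556·0.333333=0.0185; V=0.222222+0.055556+0.018519=0.2963
k=5 load: inc=0.018519, refl=0.018519·-0.500000=-0.0093; V=0.277778+0.018519+-0.009259=0.2870
k=6 src: inc=-0.009259, refl=-0.009259·0.333333=-0.0031; V=0.296296+-0.009259+-0.003086=0.2840
k=7 load: inc=-0.003086, refl=-0.003086·-0.500000=0.0015; V=0.287037+-0.003086+0.001543=0.2855
k=8 src: inc=0.001543, refl=0.001543·0.333333=0.0005; V=0.283951+0.001543+0.000514=0.2860
k=9 load: inc=0.000514, refl=0.000514·-0.500000=-0.0003; V=0.285494+0.000514+-0.000257=0.2858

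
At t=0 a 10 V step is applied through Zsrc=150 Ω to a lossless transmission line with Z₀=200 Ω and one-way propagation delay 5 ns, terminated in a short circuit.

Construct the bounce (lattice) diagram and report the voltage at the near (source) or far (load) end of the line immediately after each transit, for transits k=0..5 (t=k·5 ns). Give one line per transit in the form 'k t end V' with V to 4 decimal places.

0 0 source 5.7143
1 5 load 0.0000
2 10 source 0.8163
3 15 load 0.0000
4 20 source 0.1166
5 25 load 0.0000

Γ_L=-1.000000, Γ_S=-0.142857; launch V₁=10·200/350=5.714286
k=0 src: V=5.7143
k=1 load: inc=5.714286, refl=5.714286·-1.000000=-5.7143; V=0.000000+5.714286+-5.714286=0.0000
k=2 src: inc=-5.714286, refl=-5.714286·-0.142857=0.8163; V=5.714286+-5.714286+0.816327=0.8163
k=3 load: inc=0.816327, refl=0.816327·-1.000000=-0.8163; V=0.000000+0.816327+-0.816327=0.0000
k=4 src: inc=-0.816327, refl=-0.816327·-0.142857=0.1166; V=0.816327+-0.816327+0.116618=0.1166
k=5 load: inc=0.116618, refl=0.116618·-1.000000=-0.1166; V=0.000000+0.116618+-0.116618=0.0000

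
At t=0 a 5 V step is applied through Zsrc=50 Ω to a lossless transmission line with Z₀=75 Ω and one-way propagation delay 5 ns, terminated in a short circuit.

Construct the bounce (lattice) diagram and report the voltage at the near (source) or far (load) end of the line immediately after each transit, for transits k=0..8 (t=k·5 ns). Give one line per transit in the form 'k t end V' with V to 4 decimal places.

0 0 source 3.0000
1 5 load 0.0000
2 10 source 0.6000
3 15 load 0.0000
4 20 source 0.1200
5 25 load 0.0000
6 30 source 0.0240
7 35 load 0.0000
8 40 source 0.0048

Γ_L=-1.000000, Γ_S=-0.200000; launch V₁=5·75/125=3.000000
k=0 src: V=3.0000
k=1 load: inc=3.000000, refl=3.000000·-1.000000=-3.0000; V=0.000000+3.000000+-3.000000=0.0000
k=2 src: inc=-3.000000, refl=-3.000000·-0.200000=0.6000; V=3.000000+-3.000000+0.600000=0.6000
k=3 load: inc=0.600000, refl=0.600000·-1.000000=-0.6000; V=0.000000+0.600000+-0.600000=0.0000
k=4 src: inc=-0.600000, refl=-0.600000·-0.200000=0.1200; V=0.600000+-0.600000+0.120000=0.1200
k=5 load: inc=0.120000, refl=0.120000·-1.000000=-0.1200; V=0.000000+0.120000+-0.120000=0.0000
k=6 src: inc=-0.120000, refl=-0.120000·-0.200000=0.0240; V=0.120000+-0.120000+0.024000=0.0240
k=7 load: inc=0.024000, refl=0.024000·-1.000000=-0.0240; V=0.000000+0.024000+-0.024000=0.0000
k=8 src: inc=-0.024000, refl=-0.024000·-0.200000=0.0048; V=0.024000+-0.024000+0.004800=0.0048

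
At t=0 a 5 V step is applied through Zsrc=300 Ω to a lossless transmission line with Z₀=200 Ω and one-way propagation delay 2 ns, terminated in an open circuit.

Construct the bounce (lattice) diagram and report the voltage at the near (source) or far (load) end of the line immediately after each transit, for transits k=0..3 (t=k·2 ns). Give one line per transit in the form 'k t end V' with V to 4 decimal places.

0 0 source 2.0000
1 2 load 4.0000
2 4 source 4.4000
3 6 load 4.8000

Γ_L=1.000000, Γ_S=0.200000; launch V₁=5·200/500=2.000000
k=0 src: V=2.0000
k=1 load: inc=2.000000, refl=2.000000·1.000000=2.0000; V=0.000000+2.000000+2.000000=4.0000
k=2 src: inc=2.000000, refl=2.000000·0.200000=0.4000; V=2.000000+2.000000+0.400000=4.4000
k=3 load: inc=0.400000, refl=0.400000·1.000000=0.4000; V=4.000000+0.400000+0.400000=4.8000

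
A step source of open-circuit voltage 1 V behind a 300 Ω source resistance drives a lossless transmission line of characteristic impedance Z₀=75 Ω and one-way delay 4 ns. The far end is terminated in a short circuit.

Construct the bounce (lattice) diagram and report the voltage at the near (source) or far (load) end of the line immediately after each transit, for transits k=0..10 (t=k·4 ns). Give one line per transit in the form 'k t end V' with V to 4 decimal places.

0 0 source 0.2000
1 4 load 0.0000
2 8 source -0.1200
3 12 load 0.0000
4 16 source 0.0720
5 20 load 0.0000
6 24 source -0.0432
7 28 load 0.0000
8 32 source 0.0259
9 36 load 0.0000
10 40 source -0.0156

Γ_L=-1.000000, Γ_S=0.600000; launch V₁=1·75/375=0.200000
k=0 src: V=0.2000
k=1 load: inc=0.200000, refl=0.200000·-1.000000=-0.2000; V=0.000000+0.200000+-0.200000=0.0000
k=2 src: inc=-0.200000, refl=-0.200000·0.600000=-0.1200; V=0.200000+-0.200000+-0.120000=-0.1200
k=3 load: inc=-0.120000, refl=-0.120000·-1.000000=0.1200; V=0.000000+-0.120000+0.120000=0.0000
k=4 src: inc=0.120000, refl=0.120000·0.600000=0.0720; V=-0.120000+0.120000+0.072000=0.0720
k=5 load: inc=0.072000, refl=0.072000·-1.000000=-0.0720; V=0.000000+0.072000+-0.072000=0.0000
k=6 src: inc=-0.072000, refl=-0.072000·0.600000=-0.0432; V=0.072000+-0.072000+-0.043200=-0.0432
k=7 load: inc=-0.043200, refl=-0.043200·-1.000000=0.0432; V=0.000000+-0.043200+0.043200=0.0000
k=8 src: inc=0.043200, refl=0.043200·0.600000=0.0259; V=-0.043200+0.043200+0.025920=0.0259
k=9 load: inc=0.025920, refl=0.025920·-1.000000=-0.0259; V=0.000000+0.025920+-0.025920=0.0000
k=10 src: inc=-0.025920, refl=-0.025920·0.600000=-0.0156; V=0.025920+-0.025920+-0.015552=-0.0156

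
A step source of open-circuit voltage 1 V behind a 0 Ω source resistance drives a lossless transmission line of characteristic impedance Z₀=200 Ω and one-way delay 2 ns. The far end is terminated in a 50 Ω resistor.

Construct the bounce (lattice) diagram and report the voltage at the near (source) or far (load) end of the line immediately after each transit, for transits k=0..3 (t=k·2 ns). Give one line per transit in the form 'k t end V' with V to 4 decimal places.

Γ_L=-0.600000, Γ_S=-1.000000; launch V₁=1·200/200=1.000000
k=0 src: V=1.0000
k=1 load: inc=1.000000, refl=1.000000·-0.600000=-0.6000; V=0.000000+1.000000+-0.600000=0.4000
k=2 src: inc=-0.600000, refl=-0.600000·-1.000000=0.6000; V=1.000000+-0.600000+0.600000=1.0000
k=3 load: inc=0.600000, refl=0.600000·-0.600000=-0.3600; V=0.400000+0.600000+-0.360000=0.6400

0 0 source 1.0000
1 2 load 0.4000
2 4 source 1.0000
3 6 load 0.6400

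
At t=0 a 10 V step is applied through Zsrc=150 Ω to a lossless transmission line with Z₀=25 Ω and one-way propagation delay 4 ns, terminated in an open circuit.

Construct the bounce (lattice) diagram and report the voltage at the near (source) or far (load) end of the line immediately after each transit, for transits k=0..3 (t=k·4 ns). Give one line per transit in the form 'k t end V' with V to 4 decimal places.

0 0 source 1.4286
1 4 load 2.8571
2 8 source 3.8776
3 12 load 4.8980

Γ_L=1.000000, Γ_S=0.714286; launch V₁=10·25/175=1.428571
k=0 src: V=1.4286
k=1 load: inc=1.428571, refl=1.428571·1.000000=1.4286; V=0.000000+1.428571+1.428571=2.8571
k=2 src: inc=1.428571, refl=1.428571·0.714286=1.0204; V=1.428571+1.428571+1.020408=3.8776
k=3 load: inc=1.020408, refl=1.020408·1.000000=1.0204; V=2.857143+1.020408+1.020408=4.8980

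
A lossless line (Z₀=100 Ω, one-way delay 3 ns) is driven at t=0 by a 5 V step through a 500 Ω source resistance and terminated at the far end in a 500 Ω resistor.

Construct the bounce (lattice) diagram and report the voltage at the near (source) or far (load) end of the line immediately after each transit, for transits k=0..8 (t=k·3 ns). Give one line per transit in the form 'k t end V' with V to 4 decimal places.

Γ_L=0.666667, Γ_S=0.666667; launch V₁=5·100/600=0.833333
k=0 src: V=0.8333
k=1 load: inc=0.833333, refl=0.833333·0.666667=0.5556; V=0.000000+0.833333+0.555556=1.3889
k=2 src: inc=0.555556, refl=0.555556·0.666667=0.3704; V=0.833333+0.555556+0.370370=1.7593
k=3 load: inc=0.370370, refl=0.370370·0.666667=0.2469; V=1.388889+0.370370+0.246914=2.0062
k=4 src: inc=0.246914, refl=0.246914·0.666667=0.1646; V=1.759259+0.246914+0.164609=2.1708
k=5 load: inc=0.164609, refl=0.164609·0.666667=0.1097; V=2.006173+0.164609+0.109739=2.2805
k=6 src: inc=0.109739, refl=0.109739·0.666667=0.0732; V=2.170782+0.109739+0.073160=2.3537
k=7 load: inc=0.073160, refl=0.073160·0.666667=0.0488; V=2.280521+0.073160+0.048773=2.4025
k=8 src: inc=0.048773, refl=0.048773·0.666667=0.0325; V=2.353681+0.048773+0.032515=2.4350

0 0 source 0.8333
1 3 load 1.3889
2 6 source 1.7593
3 9 load 2.0062
4 12 source 2.1708
5 15 load 2.2805
6 18 source 2.3537
7 21 load 2.4025
8 24 source 2.4350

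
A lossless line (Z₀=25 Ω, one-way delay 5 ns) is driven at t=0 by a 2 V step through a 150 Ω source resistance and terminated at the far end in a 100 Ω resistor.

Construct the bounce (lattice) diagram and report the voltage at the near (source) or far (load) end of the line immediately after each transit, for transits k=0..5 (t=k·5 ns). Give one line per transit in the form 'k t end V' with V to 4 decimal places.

Γ_L=0.600000, Γ_S=0.714286; launch V₁=2·25/175=0.285714
k=0 src: V=0.2857
k=1 load: inc=0.285714, refl=0.285714·0.600000=0.1714; V=0.000000+0.285714+0.171429=0.4571
k=2 src: inc=0.171429, refl=0.171429·0.714286=0.1224; V=0.285714+0.171429+0.122449=0.5796
k=3 load: inc=0.122449, refl=0.122449·0.600000=0.0735; V=0.457143+0.122449+0.073469=0.6531
k=4 src: inc=0.073469, refl=0.073469·0.714286=0.0525; V=0.579592+0.073469+0.052478=0.7055
k=5 load: inc=0.052478, refl=0.052478·0.600000=0.0315; V=0.653061+0.052478+0.031487=0.7370

0 0 source 0.2857
1 5 load 0.4571
2 10 source 0.5796
3 15 load 0.6531
4 20 source 0.7055
5 25 load 0.7370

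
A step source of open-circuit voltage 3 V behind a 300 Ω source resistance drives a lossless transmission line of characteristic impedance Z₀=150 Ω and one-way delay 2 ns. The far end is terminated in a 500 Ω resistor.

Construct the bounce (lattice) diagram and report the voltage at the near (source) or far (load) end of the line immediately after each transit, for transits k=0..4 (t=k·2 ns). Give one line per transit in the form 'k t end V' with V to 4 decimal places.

Γ_L=0.538462, Γ_S=0.333333; launch V₁=3·150/450=1.000000
k=0 src: V=1.0000
k=1 load: inc=1.000000, refl=1.000000·0.538462=0.5385; V=0.000000+1.000000+0.538462=1.5385
k=2 src: inc=0.538462, refl=0.538462·0.333333=0.1795; V=1.000000+0.538462+0.179487=1.7179
k=3 load: inc=0.179487, refl=0.179487·0.538462=0.0966; V=1.538462+0.179487+0.096647=1.8146
k=4 src: inc=0.096647, refl=0.096647·0.333333=0.0322; V=1.717949+0.096647+0.032216=1.8468

0 0 source 1.0000
1 2 load 1.5385
2 4 source 1.7179
3 6 load 1.8146
4 8 source 1.8468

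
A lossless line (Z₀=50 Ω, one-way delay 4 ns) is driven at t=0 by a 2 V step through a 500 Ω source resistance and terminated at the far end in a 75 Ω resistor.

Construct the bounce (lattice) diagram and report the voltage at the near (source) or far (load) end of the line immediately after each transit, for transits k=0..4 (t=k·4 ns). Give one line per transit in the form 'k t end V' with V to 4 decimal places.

Γ_L=0.200000, Γ_S=0.818182; launch V₁=2·50/550=0.181818
k=0 src: V=0.1818
k=1 load: inc=0.181818, refl=0.181818·0.200000=0.0364; V=0.000000+0.181818+0.036364=0.2182
k=2 src: inc=0.036364, refl=0.036364·0.818182=0.0298; V=0.181818+0.036364+0.029752=0.2479
k=3 load: inc=0.029752, refl=0.029752·0.200000=0.0060; V=0.218182+0.029752+0.005950=0.2539
k=4 src: inc=0.005950, refl=0.005950·0.818182=0.0049; V=0.247934+0.005950+0.004869=0.2588

0 0 source 0.1818
1 4 load 0.2182
2 8 source 0.2479
3 12 load 0.2539
4 16 source 0.2588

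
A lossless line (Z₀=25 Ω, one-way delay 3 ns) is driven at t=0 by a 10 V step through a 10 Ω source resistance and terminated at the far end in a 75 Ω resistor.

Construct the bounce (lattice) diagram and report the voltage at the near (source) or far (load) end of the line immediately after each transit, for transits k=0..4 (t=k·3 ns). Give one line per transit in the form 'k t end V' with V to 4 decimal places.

Γ_L=0.500000, Γ_S=-0.428571; launch V₁=10·25/35=7.142857
k=0 src: V=7.1429
k=1 load: inc=7.142857, refl=7.142857·0.500000=3.5714; V=0.000000+7.142857+3.571429=10.7143
k=2 src: inc=3.571429, refl=3.571429·-0.428571=-1.5306; V=7.142857+3.571429+-1.530612=9.1837
k=3 load: inc=-1.530612, refl=-1.530612·0.500000=-0.7653; V=10.714286+-1.530612+-0.765306=8.4184
k=4 src: inc=-0.765306, refl=-0.765306·-0.428571=0.3280; V=9.183673+-0.765306+0.327988=8.7464

0 0 source 7.1429
1 3 load 10.7143
2 6 source 9.1837
3 9 load 8.4184
4 12 source 8.7464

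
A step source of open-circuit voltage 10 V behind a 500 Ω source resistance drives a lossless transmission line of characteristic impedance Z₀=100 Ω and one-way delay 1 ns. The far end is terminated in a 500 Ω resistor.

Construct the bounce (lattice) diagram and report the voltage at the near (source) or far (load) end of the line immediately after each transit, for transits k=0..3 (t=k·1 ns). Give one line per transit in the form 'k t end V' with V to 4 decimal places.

0 0 source 1.6667
1 1 load 2.7778
2 2 source 3.5185
3 3 load 4.0123

Γ_L=0.666667, Γ_S=0.666667; launch V₁=10·100/600=1.666667
k=0 src: V=1.6667
k=1 load: inc=1.666667, refl=1.666667·0.666667=1.1111; V=0.000000+1.666667+1.111111=2.7778
k=2 src: inc=1.111111, refl=1.111111·0.666667=0.7407; V=1.666667+1.111111+0.740741=3.5185
k=3 load: inc=0.740741, refl=0.740741·0.666667=0.4938; V=2.777778+0.740741+0.493827=4.0123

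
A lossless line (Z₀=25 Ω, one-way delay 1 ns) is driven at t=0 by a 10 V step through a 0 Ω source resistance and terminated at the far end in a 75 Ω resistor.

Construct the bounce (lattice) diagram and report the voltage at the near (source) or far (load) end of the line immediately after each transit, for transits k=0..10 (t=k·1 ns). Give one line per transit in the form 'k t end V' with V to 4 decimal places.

Γ_L=0.500000, Γ_S=-1.000000; launch V₁=10·25/25=10.000000
k=0 src: V=10.0000
k=1 load: inc=10.000000, refl=10.000000·0.500000=5.0000; V=0.000000+10.000000+5.000000=15.0000
k=2 src: inc=5.000000, refl=5.000000·-1.000000=-5.0000; V=10.000000+5.000000+-5.000000=10.0000
k=3 load: inc=-5.000000, refl=-5.000000·0.500000=-2.5000; V=15.000000+-5.000000+-2.500000=7.5000
k=4 src: inc=-2.500000, refl=-2.500000·-1.000000=2.5000; V=10.000000+-2.500000+2.500000=10.0000
k=5 load: inc=2.500000, refl=2.500000·0.500000=1.2500; V=7.500000+2.500000+1.250000=11.2500
k=6 src: inc=1.250000, refl=1.250000·-1.000000=-1.2500; V=10.000000+1.250000+-1.250000=10.0000
k=7 load: inc=-1.250000, refl=-1.250000·0.500000=-0.6250; V=11.250000+-1.250000+-0.625000=9.3750
k=8 src: inc=-0.625000, refl=-0.625000·-1.000000=0.6250; V=10.000000+-0.625000+0.625000=10.0000
k=9 load: inc=0.625000, refl=0.625000·0.500000=0.3125; V=9.375000+0.625000+0.312500=10.3125
k=10 src: inc=0.312500, refl=0.312500·-1.000000=-0.3125; V=10.000000+0.312500+-0.312500=10.0000

0 0 source 10.0000
1 1 load 15.0000
2 2 source 10.0000
3 3 load 7.5000
4 4 source 10.0000
5 5 load 11.2500
6 6 source 10.0000
7 7 load 9.3750
8 8 source 10.0000
9 9 load 10.3125
10 10 source 10.0000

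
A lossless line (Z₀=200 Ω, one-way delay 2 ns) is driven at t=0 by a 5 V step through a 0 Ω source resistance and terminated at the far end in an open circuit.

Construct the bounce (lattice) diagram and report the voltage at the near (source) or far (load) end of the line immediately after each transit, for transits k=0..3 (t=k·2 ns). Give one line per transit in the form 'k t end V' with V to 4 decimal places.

0 0 source 5.0000
1 2 load 10.0000
2 4 source 5.0000
3 6 load 0.0000

Γ_L=1.000000, Γ_S=-1.000000; launch V₁=5·200/200=5.000000
k=0 src: V=5.0000
k=1 load: inc=5.000000, refl=5.000000·1.000000=5.0000; V=0.000000+5.000000+5.000000=10.0000
k=2 src: inc=5.000000, refl=5.000000·-1.000000=-5.0000; V=5.000000+5.000000+-5.000000=5.0000
k=3 load: inc=-5.000000, refl=-5.000000·1.000000=-5.0000; V=10.000000+-5.000000+-5.000000=0.0000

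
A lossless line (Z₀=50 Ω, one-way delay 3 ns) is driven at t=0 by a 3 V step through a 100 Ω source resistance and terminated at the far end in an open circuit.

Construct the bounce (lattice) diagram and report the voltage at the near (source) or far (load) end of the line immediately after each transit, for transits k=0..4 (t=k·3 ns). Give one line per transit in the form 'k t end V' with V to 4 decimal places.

0 0 source 1.0000
1 3 load 2.0000
2 6 source 2.3333
3 9 load 2.6667
4 12 source 2.7778

Γ_L=1.000000, Γ_S=0.333333; launch V₁=3·50/150=1.000000
k=0 src: V=1.0000
k=1 load: inc=1.000000, refl=1.000000·1.000000=1.0000; V=0.000000+1.000000+1.000000=2.0000
k=2 src: inc=1.000000, refl=1.000000·0.333333=0.3333; V=1.000000+1.000000+0.333333=2.3333
k=3 load: inc=0.333333, refl=0.333333·1.000000=0.3333; V=2.000000+0.333333+0.333333=2.6667
k=4 src: inc=0.333333, refl=0.333333·0.333333=0.1111; V=2.333333+0.333333+0.111111=2.7778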